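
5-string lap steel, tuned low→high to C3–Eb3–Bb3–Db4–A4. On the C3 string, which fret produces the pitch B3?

B3 is 11 semitones above the open C3 (C–Db–D–Eb–…–A–Bb–B), so it sits at fret 11.

11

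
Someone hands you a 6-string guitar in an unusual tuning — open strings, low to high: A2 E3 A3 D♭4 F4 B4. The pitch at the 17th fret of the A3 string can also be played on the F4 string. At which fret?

9

Fret 17 on A3 is MIDI 57 + 17 = 74 (D5). On the F4 string (open MIDI 65), that pitch is 74 − 65 = fret 9.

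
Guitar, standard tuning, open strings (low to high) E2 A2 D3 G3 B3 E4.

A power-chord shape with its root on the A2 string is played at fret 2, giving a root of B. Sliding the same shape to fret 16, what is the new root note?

C#

Moving from fret 2 to fret 16 shifts the root by 14 semitones.
B up 14 semitones is C#.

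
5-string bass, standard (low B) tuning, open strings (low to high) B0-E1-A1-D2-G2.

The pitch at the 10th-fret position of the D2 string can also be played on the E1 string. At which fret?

20

Fret 10 on D2 is MIDI 38 + 10 = 48 (C3). On the E1 string (open MIDI 28), that pitch is 48 − 28 = fret 20.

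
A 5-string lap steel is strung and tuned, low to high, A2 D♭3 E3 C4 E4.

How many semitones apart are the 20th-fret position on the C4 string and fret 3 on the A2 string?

32 semitones

C4 at fret 20 → A♭5 (MIDI 80); A2 at fret 3 → C3 (MIDI 48).
80 − 48 = 32, so the two pitches are 32 semitones apart, with A♭5 the higher.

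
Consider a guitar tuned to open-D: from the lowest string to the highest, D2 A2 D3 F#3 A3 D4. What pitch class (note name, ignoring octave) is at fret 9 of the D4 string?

Each fret is one semitone, so D4 + 9 = B.

B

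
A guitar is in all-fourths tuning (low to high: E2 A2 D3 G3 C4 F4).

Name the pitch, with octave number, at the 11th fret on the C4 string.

C4 is MIDI 60. Adding 11 gives 71, which is B4.

B4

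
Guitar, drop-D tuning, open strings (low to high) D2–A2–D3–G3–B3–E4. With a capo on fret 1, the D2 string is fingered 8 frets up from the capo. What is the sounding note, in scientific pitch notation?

The capo raises the open D2 by 1 semitone to D#2; fretting 8 more gives D2 + 1 + 8 = D2 + 9 semitones = B2.

B2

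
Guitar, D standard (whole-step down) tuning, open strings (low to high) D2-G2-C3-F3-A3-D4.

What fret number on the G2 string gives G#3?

13

G#3 is 13 semitones above the open G2 (G–G#–A–A#–…–F#–G–G#), so it sits at fret 13.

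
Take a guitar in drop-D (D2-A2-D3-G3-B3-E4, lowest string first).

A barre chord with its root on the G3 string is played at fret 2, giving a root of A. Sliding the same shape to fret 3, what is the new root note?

Moving from fret 2 to fret 3 shifts the root by 1 semitone.
A up 1 semitone is A#.

A#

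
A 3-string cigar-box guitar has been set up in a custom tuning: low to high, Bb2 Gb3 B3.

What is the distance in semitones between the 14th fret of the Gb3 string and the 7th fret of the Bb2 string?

Gb3 at fret 14 → Ab4 (MIDI 68); Bb2 at fret 7 → F3 (MIDI 53).
68 − 53 = 15, so the two pitches are 15 semitones apart, with Ab4 the higher.

15 semitones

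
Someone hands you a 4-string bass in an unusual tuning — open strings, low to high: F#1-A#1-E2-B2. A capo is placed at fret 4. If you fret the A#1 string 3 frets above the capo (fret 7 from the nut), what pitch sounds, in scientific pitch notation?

The capo raises the open A#1 by 4 semitones to D2; fretting 3 more gives A#1 + 4 + 3 = A#1 + 7 semitones = F2.

F2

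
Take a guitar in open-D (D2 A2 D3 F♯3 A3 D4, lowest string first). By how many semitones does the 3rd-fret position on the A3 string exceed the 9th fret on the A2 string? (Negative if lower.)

A3 at fret 3 → C4 (MIDI 60); A2 at fret 9 → F♯3 (MIDI 54).
60 − 54 = 6, so the two pitches are 6 semitones apart.

6 semitones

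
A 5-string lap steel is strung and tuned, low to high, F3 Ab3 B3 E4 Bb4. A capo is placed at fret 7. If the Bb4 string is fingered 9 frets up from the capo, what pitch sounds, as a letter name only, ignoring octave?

D

The capo raises the open Bb4 by 7 semitones to F5; fretting 9 more gives Bb4 + 7 + 9 = Bb4 + 16 semitones, landing on D.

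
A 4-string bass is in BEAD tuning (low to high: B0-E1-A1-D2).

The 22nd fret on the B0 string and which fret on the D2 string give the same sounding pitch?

7

Fret 22 on B0 is MIDI 23 + 22 = 45 (A2). On the D2 string (open MIDI 38), that pitch is 45 − 38 = fret 7.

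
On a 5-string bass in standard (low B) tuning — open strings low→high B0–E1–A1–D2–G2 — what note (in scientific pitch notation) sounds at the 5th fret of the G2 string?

Each fret is one semitone, so G2 + 5 = C3.

C3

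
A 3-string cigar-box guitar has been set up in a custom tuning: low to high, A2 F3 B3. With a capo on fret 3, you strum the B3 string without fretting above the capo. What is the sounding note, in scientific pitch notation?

The capo raises the open B3 by 3 semitones to D4; fretting 0 more gives B3 + 3 + 0 = B3 + 3 semitones = D4.

D4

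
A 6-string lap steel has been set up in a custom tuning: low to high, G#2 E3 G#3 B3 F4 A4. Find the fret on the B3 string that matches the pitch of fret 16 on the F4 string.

22

F4 at fret 16 is F4 + 16 semitones = A5.
The open B3 string is 6 semitones below the open F4, so the same pitch on the B3 string lies at fret 16 + 6 = 22.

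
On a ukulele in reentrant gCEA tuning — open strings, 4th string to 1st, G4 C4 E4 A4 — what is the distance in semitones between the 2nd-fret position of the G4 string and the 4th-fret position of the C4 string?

G4 at fret 2 → A4 (MIDI 69); C4 at fret 4 → E4 (MIDI 64).
69 − 64 = 5, so the two pitches are 5 semitones apart, with A4 the higher.

5 semitones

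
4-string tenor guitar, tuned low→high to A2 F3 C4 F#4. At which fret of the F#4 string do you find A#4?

4

A#4 is 4 semitones above the open F#4 (F#–G–G#–A–A#), so it sits at fret 4.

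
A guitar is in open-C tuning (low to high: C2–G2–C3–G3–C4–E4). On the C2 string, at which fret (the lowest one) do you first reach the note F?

5

From C2, count semitones up the chromatic scale until reaching F: C–C#–D–D#–E–F — 5 steps.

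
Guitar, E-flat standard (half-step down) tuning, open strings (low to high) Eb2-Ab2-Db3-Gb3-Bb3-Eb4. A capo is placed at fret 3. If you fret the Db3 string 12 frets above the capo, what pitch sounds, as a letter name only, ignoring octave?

E

The capo raises the open Db3 by 3 semitones to E3; fretting 12 more gives Db3 + 3 + 12 = Db3 + 15 semitones, landing on E.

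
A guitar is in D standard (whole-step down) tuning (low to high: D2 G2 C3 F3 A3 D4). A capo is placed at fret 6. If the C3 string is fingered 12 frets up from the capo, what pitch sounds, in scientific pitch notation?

The capo raises the open C3 by 6 semitones to F#3; fretting 12 more gives C3 + 6 + 12 = C3 + 18 semitones = F#4.
(Also written Gb.)

F#4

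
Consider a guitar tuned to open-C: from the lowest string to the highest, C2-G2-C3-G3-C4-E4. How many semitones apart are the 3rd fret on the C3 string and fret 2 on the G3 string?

6 semitones

C3 at fret 3 → D#3 (MIDI 51); G3 at fret 2 → A3 (MIDI 57).
51 − 57 = -6, so the two pitches are 6 semitones apart, with A3 the higher.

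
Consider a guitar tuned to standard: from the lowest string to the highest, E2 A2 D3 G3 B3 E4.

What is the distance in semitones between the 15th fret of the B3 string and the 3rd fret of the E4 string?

B3 at fret 15 → D5 (MIDI 74); E4 at fret 3 → G4 (MIDI 67).
74 − 67 = 7, so the two pitches are 7 semitones apart, with D5 the higher.

7 semitones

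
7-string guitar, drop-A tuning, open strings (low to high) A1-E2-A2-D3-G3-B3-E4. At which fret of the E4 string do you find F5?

F5 is 13 semitones above the open E4 (E–F–F#–G–…–D#–E–F), so it sits at fret 13.

13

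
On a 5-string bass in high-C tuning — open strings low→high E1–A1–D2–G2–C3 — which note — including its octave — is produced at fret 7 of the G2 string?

The open G2 string plus 7 semitones: G–G#–A–A#–B–C–C#–D.
The walk passes from B into C once, so the octave number goes from 2 to 3.

D3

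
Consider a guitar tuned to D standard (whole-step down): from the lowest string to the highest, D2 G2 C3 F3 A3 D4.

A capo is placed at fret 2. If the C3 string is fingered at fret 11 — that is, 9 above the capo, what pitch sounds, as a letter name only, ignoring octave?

B

The capo raises the open C3 by 2 semitones to D3; fretting 9 more gives C3 + 2 + 9 = C3 + 11 semitones, landing on B.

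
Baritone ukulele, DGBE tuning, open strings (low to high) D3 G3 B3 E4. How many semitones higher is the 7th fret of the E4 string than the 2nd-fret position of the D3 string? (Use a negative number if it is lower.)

19 semitones

E4 at fret 7 → B4 (MIDI 71); D3 at fret 2 → E3 (MIDI 52).
71 − 52 = 19, so the two pitches are 19 semitones apart.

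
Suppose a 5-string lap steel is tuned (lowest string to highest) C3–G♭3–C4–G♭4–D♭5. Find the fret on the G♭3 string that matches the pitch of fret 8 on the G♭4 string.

Fret 8 on G♭4 is MIDI 66 + 8 = 74 (D5). On the G♭3 string (open MIDI 54), that pitch is 74 − 54 = fret 20.

20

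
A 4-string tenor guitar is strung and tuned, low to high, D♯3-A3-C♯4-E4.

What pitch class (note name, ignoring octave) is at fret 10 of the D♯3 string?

The open D♯3 string plus 10 semitones: D#–E–F–F#–…–B–C–C#.

C♯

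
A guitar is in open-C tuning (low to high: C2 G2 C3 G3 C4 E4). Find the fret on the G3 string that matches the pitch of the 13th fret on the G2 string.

G2 at fret 13 is G2 + 13 semitones = G♯3.
The open G3 string is 12 semitones above the open G2, so the same pitch on the G3 string lies at fret 13 − 12 = 1.

1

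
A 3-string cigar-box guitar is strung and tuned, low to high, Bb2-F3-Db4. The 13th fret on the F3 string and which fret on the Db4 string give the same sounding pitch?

F3 at fret 13 is F3 + 13 semitones = Gb4.
The open Db4 string is 8 semitones above the open F3, so the same pitch on the Db4 string lies at fret 13 − 8 = 5.

5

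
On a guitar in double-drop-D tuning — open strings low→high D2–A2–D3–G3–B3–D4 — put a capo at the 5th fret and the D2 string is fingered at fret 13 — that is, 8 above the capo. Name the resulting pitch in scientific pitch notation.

The capo raises the open D2 by 5 semitones to G2; fretting 8 more gives D2 + 5 + 8 = D2 + 13 semitones = D#3.

D#3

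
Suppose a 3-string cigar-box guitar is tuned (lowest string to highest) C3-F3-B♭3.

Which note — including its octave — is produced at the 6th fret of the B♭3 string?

Each fret is one semitone, so B♭3 + 6 = E4.

E4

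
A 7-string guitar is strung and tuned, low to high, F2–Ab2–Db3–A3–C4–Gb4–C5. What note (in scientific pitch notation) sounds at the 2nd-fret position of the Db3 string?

Eb3

The open Db3 string plus 2 semitones: Db–D–Eb.
No B→C boundary is crossed, so the octave stays at 3.
(Equivalently spelled D#3.)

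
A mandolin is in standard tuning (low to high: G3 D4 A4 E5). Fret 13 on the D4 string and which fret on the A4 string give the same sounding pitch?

Fret 13 on D4 is MIDI 62 + 13 = 75 (D#5). On the A4 string (open MIDI 69), that pitch is 75 − 69 = fret 6.

6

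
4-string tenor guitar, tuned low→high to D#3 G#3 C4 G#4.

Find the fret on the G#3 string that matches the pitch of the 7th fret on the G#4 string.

19

G#4 at fret 7 is G#4 + 7 semitones = D#5.
The open G#3 string is 12 semitones below the open G#4, so the same pitch on the G#3 string lies at fret 7 + 12 = 19.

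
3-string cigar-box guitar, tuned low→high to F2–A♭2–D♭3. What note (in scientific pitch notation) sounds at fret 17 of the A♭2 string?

D♭4

The open A♭2 string plus 17 semitones: Ab–A–Bb–B–…–B–C–Db.
The walk passes from B into C 2 times, so the octave number goes from 2 to 4.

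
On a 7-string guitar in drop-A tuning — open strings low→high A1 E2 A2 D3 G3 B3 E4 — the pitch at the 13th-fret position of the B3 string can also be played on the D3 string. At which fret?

22

B3 at fret 13 is B3 + 13 semitones = C5.
The open D3 string is 9 semitones below the open B3, so the same pitch on the D3 string lies at fret 13 + 9 = 22.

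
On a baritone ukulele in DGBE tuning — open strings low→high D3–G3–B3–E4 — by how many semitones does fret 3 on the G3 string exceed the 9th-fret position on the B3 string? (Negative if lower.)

-10 semitones

G3 at fret 3 → A#3 (MIDI 58); B3 at fret 9 → G#4 (MIDI 68).
58 − 68 = -10, so the two pitches are 10 semitones apart.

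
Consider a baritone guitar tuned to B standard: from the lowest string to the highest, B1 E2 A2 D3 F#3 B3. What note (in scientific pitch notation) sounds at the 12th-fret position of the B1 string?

B2

The open B1 string plus 12 semitones: B–C–C#–D–…–A–A#–B.
The walk passes from B into C once, so the octave number goes from 1 to 2.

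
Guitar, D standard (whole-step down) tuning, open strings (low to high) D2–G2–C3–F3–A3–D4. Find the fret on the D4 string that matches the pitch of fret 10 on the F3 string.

1

Fret 10 on F3 is MIDI 53 + 10 = 63 (D#4). On the D4 string (open MIDI 62), that pitch is 63 − 62 = fret 1.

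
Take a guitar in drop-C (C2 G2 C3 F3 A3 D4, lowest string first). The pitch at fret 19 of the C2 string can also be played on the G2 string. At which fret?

C2 at fret 19 is C2 + 19 semitones = G3.
The open G2 string is 7 semitones above the open C2, so the same pitch on the G2 string lies at fret 19 − 7 = 12.

12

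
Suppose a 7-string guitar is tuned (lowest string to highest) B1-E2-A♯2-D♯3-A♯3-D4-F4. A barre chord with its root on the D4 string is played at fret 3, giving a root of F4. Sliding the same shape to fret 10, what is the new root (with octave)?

Moving from fret 3 to fret 10 shifts the root by 7 semitones.
F4 up 7 semitones is C5.

C5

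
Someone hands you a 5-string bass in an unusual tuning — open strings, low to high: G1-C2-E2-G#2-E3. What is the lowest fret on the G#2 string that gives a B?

3

From G#2, count semitones up the chromatic scale until reaching B: G#–A–A#–B — 3 steps.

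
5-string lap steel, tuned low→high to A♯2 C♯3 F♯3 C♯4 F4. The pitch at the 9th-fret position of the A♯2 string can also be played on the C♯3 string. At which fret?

Fret 9 on A♯2 is MIDI 46 + 9 = 55 (G3). On the C♯3 string (open MIDI 49), that pitch is 55 − 49 = fret 6.

6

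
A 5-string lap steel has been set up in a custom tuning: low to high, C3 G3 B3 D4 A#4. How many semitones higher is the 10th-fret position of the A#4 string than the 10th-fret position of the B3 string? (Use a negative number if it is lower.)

11 semitones

A#4 at fret 10 → G#5 (MIDI 80); B3 at fret 10 → A4 (MIDI 69).
80 − 69 = 11, so the two pitches are 11 semitones apart.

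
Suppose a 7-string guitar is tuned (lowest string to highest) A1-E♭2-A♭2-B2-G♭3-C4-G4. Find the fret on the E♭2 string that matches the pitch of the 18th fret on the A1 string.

Fret 18 on A1 is MIDI 33 + 18 = 51 (E♭3). On the E♭2 string (open MIDI 39), that pitch is 51 − 39 = fret 12.

12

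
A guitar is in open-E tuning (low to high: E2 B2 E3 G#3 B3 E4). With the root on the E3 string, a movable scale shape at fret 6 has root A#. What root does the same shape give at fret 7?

B

Moving from fret 6 to fret 7 shifts the root by 1 semitone.
A# up 1 semitone is B.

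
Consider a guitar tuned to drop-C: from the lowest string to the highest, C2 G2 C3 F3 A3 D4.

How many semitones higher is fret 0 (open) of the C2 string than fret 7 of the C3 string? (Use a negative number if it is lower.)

C2 at fret 0 → C2 (MIDI 36); C3 at fret 7 → G3 (MIDI 55).
36 − 55 = -19, so the two pitches are 19 semitones apart.

-19 semitones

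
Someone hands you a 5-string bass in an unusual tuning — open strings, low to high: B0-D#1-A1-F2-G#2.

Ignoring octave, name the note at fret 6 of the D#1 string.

The open D#1 string plus 6 semitones: D#–E–F–F#–G–G#–A.

A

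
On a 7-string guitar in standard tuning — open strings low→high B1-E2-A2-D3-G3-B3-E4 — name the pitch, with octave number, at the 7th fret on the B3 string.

B3 is MIDI 59. Adding 7 gives 66, which is F#4.

F#4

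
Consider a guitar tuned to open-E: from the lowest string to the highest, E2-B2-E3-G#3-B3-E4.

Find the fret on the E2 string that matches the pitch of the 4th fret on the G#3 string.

G#3 at fret 4 is G#3 + 4 semitones = C4.
The open E2 string is 16 semitones below the open G#3, so the same pitch on the E2 string lies at fret 4 + 16 = 20.

20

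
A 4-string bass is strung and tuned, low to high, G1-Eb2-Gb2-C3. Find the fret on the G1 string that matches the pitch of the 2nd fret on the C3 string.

19

C3 at fret 2 is C3 + 2 semitones = D3.
The open G1 string is 17 semitones below the open C3, so the same pitch on the G1 string lies at fret 2 + 17 = 19.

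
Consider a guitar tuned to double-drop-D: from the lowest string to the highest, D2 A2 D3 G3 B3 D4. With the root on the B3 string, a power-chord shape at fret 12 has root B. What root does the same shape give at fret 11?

A♯

Moving from fret 12 to fret 11 shifts the root by -1 semitone.
B down 1 semitone is A♯.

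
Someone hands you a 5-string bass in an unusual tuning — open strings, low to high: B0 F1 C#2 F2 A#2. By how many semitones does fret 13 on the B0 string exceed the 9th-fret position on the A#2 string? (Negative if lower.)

-19 semitones

B0 at fret 13 → C2 (MIDI 36); A#2 at fret 9 → G3 (MIDI 55).
36 − 55 = -19, so the two pitches are 19 semitones apart.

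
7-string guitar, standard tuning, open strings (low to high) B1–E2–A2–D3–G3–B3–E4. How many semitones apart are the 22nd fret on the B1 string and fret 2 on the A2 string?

B1 at fret 22 → A3 (MIDI 57); A2 at fret 2 → B2 (MIDI 47).
57 − 47 = 10, so the two pitches are 10 semitones apart, with A3 the higher.

10 semitones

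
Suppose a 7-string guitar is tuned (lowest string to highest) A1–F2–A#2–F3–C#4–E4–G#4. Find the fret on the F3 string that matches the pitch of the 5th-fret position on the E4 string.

Fret 5 on E4 is MIDI 64 + 5 = 69 (A4). On the F3 string (open MIDI 53), that pitch is 69 − 53 = fret 16.

16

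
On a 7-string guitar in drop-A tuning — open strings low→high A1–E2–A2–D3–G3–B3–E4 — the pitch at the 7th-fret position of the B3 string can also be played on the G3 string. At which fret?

11

Fret 7 on B3 is MIDI 59 + 7 = 66 (F#4). On the G3 string (open MIDI 55), that pitch is 66 − 55 = fret 11.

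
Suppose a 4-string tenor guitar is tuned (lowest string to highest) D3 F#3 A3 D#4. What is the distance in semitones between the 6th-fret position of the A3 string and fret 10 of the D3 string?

A3 at fret 6 → D#4 (MIDI 63); D3 at fret 10 → C4 (MIDI 60).
63 − 60 = 3, so the two pitches are 3 semitones apart, with D#4 the higher.

3 semitones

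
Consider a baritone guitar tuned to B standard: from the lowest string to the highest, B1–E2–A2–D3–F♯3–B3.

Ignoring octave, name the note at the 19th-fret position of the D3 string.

A

The open D3 string plus 19 semitones: D–D#–E–F–…–G–G#–A.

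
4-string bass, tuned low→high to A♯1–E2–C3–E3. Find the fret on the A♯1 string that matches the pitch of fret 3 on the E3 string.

E3 at fret 3 is E3 + 3 semitones = G3.
The open A♯1 string is 18 semitones below the open E3, so the same pitch on the A♯1 string lies at fret 3 + 18 = 21.

21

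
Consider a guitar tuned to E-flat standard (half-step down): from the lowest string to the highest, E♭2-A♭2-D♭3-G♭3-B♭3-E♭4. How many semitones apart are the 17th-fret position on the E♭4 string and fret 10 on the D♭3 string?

E♭4 at fret 17 → A♭5 (MIDI 80); D♭3 at fret 10 → B3 (MIDI 59).
80 − 59 = 21, so the two pitches are 21 semitones apart, with A♭5 the higher.

21 semitones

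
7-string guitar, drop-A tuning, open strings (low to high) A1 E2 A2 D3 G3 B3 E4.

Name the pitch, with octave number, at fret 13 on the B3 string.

C5

B3 is MIDI 59. Adding 13 gives 72, which is C5.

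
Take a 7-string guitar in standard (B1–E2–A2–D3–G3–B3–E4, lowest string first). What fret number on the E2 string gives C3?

8

C3 is 8 semitones above the open E2 (E–F–F#–G–G#–A–A#–B–C), so it sits at fret 8.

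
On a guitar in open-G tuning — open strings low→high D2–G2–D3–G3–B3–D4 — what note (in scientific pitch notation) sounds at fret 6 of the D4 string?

G#4

The open D4 string plus 6 semitones: D–D#–E–F–F#–G–G#.
No B→C boundary is crossed, so the octave stays at 4.
(Equivalently spelled Ab4.)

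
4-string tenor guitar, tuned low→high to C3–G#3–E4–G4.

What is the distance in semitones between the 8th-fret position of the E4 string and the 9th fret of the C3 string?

15 semitones

E4 at fret 8 → C5 (MIDI 72); C3 at fret 9 → A3 (MIDI 57).
72 − 57 = 15, so the two pitches are 15 semitones apart, with C5 the higher.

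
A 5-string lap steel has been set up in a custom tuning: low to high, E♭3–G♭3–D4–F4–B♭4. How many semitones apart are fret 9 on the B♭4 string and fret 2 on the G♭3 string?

23 semitones

B♭4 at fret 9 → G5 (MIDI 79); G♭3 at fret 2 → A♭3 (MIDI 56).
79 − 56 = 23, so the two pitches are 23 semitones apart, with G5 the higher.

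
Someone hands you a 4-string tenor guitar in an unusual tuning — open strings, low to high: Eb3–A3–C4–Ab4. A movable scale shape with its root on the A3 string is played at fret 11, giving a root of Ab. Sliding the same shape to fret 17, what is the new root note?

Moving from fret 11 to fret 17 shifts the root by 6 semitones.
Ab up 6 semitones is D.

D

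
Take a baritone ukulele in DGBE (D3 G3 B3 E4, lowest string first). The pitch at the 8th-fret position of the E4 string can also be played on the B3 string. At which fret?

Fret 8 on E4 is MIDI 64 + 8 = 72 (C5). On the B3 string (open MIDI 59), that pitch is 72 − 59 = fret 13.

13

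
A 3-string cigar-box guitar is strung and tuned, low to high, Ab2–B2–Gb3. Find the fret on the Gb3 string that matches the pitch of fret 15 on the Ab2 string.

5

Ab2 at fret 15 is Ab2 + 15 semitones = B3.
The open Gb3 string is 10 semitones above the open Ab2, so the same pitch on the Gb3 string lies at fret 15 − 10 = 5.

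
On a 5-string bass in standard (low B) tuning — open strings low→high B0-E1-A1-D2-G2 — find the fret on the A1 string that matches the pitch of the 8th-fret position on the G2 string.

18

G2 at fret 8 is G2 + 8 semitones = D♯3.
The open A1 string is 10 semitones below the open G2, so the same pitch on the A1 string lies at fret 8 + 10 = 18.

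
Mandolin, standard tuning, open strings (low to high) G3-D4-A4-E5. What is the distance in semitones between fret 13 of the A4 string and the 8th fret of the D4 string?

A4 at fret 13 → A#5 (MIDI 82); D4 at fret 8 → A#4 (MIDI 70).
82 − 70 = 12, so the two pitches are 12 semitones apart, with A#5 the higher.

12 semitones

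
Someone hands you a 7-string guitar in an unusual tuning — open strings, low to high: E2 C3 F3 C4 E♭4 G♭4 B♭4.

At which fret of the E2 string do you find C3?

C3 is 8 semitones above the open E2 (E–F–Gb–G–Ab–A–Bb–B–C), so it sits at fret 8.

8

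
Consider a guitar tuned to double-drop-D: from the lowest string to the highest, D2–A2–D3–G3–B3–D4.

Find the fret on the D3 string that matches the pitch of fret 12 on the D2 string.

0

Fret 12 on D2 is MIDI 38 + 12 = 50 (D3). On the D3 string (open MIDI 50), that pitch is 50 − 50 = fret 0.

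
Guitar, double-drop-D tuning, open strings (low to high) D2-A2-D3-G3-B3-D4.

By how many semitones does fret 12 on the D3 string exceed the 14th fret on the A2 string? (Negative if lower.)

D3 at fret 12 → D4 (MIDI 62); A2 at fret 14 → B3 (MIDI 59).
62 − 59 = 3, so the two pitches are 3 semitones apart.

3 semitones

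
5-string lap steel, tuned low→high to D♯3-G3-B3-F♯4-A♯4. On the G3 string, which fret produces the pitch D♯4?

D♯4 is 8 semitones above the open G3 (G–G#–A–A#–B–C–C#–D–D#), so it sits at fret 8.

8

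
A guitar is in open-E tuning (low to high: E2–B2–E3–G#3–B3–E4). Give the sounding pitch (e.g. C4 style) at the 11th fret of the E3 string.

D#4

E3 is MIDI 52. Adding 11 gives 63, which is D#4.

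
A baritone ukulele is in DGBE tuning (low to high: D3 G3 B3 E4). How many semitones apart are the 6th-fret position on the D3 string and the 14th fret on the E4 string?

22 semitones

D3 at fret 6 → G#3 (MIDI 56); E4 at fret 14 → F#5 (MIDI 78).
56 − 78 = -22, so the two pitches are 22 semitones apart, with F#5 the higher.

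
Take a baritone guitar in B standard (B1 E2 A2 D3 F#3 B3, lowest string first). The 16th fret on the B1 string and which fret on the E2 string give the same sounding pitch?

11

B1 at fret 16 is B1 + 16 semitones = D#3.
The open E2 string is 5 semitones above the open B1, so the same pitch on the E2 string lies at fret 16 − 5 = 11.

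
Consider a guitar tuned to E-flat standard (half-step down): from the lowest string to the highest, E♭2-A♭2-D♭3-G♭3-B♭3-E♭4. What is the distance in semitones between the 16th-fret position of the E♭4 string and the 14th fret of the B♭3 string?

7 semitones

E♭4 at fret 16 → G5 (MIDI 79); B♭3 at fret 14 → C5 (MIDI 72).
79 − 72 = 7, so the two pitches are 7 semitones apart, with G5 the higher.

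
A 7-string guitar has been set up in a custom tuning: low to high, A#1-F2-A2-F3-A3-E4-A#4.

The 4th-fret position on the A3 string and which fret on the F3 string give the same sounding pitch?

8

Fret 4 on A3 is MIDI 57 + 4 = 61 (C#4). On the F3 string (open MIDI 53), that pitch is 61 − 53 = fret 8.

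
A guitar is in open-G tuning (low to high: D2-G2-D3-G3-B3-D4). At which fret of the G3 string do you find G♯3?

1

G♯3 is 1 semitone above the open G3 (G–G#), so it sits at fret 1.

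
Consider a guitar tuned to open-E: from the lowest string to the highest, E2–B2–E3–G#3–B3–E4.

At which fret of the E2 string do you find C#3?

9

C#3 is 9 semitones above the open E2 (E–F–F#–G–G#–A–A#–B–C–C#), so it sits at fret 9.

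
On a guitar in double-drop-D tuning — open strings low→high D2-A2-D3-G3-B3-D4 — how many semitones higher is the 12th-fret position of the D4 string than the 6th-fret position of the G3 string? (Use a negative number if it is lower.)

D4 at fret 12 → D5 (MIDI 74); G3 at fret 6 → C♯4 (MIDI 61).
74 − 61 = 13, so the two pitches are 13 semitones apart.

13 semitones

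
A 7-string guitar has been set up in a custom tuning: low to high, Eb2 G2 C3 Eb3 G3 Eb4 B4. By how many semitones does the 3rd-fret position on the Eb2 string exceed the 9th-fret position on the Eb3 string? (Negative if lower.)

-18 semitones

Eb2 at fret 3 → Gb2 (MIDI 42); Eb3 at fret 9 → C4 (MIDI 60).
42 − 60 = -18, so the two pitches are 18 semitones apart.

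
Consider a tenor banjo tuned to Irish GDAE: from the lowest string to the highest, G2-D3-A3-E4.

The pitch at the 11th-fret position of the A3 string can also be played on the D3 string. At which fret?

18

Fret 11 on A3 is MIDI 57 + 11 = 68 (G♯4). On the D3 string (open MIDI 50), that pitch is 68 − 50 = fret 18.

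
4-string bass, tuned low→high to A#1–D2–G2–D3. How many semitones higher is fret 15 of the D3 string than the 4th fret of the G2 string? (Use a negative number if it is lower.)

D3 at fret 15 → F4 (MIDI 65); G2 at fret 4 → B2 (MIDI 47).
65 − 47 = 18, so the two pitches are 18 semitones apart.

18 semitones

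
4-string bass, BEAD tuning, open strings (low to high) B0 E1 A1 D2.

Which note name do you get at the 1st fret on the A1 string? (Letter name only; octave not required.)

A1 is MIDI 33. Adding 1 gives 34; 34 mod 12 = 10, i.e. A♯.
(Equivalently spelled B♭.)

A♯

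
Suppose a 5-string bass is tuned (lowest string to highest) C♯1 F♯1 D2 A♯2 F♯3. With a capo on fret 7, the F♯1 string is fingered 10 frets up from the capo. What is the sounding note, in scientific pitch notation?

B2

The capo raises the open F♯1 by 7 semitones to C♯2; fretting 10 more gives F♯1 + 7 + 10 = F♯1 + 17 semitones = B2.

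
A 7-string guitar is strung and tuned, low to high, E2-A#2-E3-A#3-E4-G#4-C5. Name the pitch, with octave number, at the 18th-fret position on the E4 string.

Each fret is one semitone, so E4 + 18 = A#5.
(Equivalently spelled Bb5.)

A#5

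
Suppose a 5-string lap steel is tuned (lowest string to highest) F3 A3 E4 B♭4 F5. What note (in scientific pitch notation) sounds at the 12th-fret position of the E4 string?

E4 is MIDI 64. Adding 12 gives 76, which is E5.

E5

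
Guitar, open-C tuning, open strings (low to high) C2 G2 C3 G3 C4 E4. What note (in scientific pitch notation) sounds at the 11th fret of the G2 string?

F#3

Each fret is one semitone, so G2 + 11 = F#3.
(Equivalently spelled Gb3.)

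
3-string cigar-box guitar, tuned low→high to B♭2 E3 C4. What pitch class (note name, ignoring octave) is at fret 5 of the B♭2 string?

E♭

B♭2 is MIDI 46. Adding 5 gives 51; 51 mod 12 = 3, i.e. E♭.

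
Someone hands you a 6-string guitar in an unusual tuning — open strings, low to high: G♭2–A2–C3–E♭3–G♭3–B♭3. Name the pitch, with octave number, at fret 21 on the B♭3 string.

The open B♭3 string plus 21 semitones: Bb–B–C–Db–…–F–Gb–G.
The walk passes from B into C 2 times, so the octave number goes from 3 to 5.

G5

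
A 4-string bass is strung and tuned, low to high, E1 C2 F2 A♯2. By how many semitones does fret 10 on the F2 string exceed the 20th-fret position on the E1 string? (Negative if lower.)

F2 at fret 10 → D♯3 (MIDI 51); E1 at fret 20 → C3 (MIDI 48).
51 − 48 = 3, so the two pitches are 3 semitones apart.

3 semitones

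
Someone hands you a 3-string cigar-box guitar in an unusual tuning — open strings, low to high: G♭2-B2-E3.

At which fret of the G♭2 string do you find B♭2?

4

B♭2 is 4 semitones above the open G♭2 (Gb–G–Ab–A–Bb), so it sits at fret 4.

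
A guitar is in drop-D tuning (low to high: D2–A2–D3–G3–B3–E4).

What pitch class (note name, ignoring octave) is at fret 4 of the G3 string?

B

Each fret is one semitone, so G3 + 4 = B.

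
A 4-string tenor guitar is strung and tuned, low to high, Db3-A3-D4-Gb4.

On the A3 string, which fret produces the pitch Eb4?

6

Eb4 is 6 semitones above the open A3 (A–Bb–B–C–Db–D–Eb), so it sits at fret 6.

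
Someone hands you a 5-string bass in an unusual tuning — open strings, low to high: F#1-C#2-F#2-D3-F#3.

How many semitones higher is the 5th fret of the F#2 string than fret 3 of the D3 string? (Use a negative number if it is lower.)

F#2 at fret 5 → B2 (MIDI 47); D3 at fret 3 → F3 (MIDI 53).
47 − 53 = -6, so the two pitches are 6 semitones apart.

-6 semitones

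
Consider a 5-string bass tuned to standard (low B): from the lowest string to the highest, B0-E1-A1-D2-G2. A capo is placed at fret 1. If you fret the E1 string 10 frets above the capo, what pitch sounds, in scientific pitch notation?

D♯2

The capo raises the open E1 by 1 semitone to F1; fretting 10 more gives E1 + 1 + 10 = E1 + 11 semitones = D♯2.
(Also written E♭.)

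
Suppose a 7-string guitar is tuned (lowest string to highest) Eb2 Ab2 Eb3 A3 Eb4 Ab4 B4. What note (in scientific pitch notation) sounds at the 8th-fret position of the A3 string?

F4

The open A3 string plus 8 semitones: A–Bb–B–C–Db–D–Eb–E–F.
The walk passes from B into C once, so the octave number goes from 3 to 4.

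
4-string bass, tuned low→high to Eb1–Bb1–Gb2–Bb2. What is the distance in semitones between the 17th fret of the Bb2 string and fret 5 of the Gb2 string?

Bb2 at fret 17 → Eb4 (MIDI 63); Gb2 at fret 5 → B2 (MIDI 47).
63 − 47 = 16, so the two pitches are 16 semitones apart, with Eb4 the higher.

16 semitones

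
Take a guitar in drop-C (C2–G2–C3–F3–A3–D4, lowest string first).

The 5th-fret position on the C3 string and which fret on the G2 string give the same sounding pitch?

10

Fret 5 on C3 is MIDI 48 + 5 = 53 (F3). On the G2 string (open MIDI 43), that pitch is 53 − 43 = fret 10.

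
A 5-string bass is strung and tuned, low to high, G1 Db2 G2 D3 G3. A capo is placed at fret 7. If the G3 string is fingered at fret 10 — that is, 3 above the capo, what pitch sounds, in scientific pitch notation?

F4

The capo raises the open G3 by 7 semitones to D4; fretting 3 more gives G3 + 7 + 3 = G3 + 10 semitones = F4.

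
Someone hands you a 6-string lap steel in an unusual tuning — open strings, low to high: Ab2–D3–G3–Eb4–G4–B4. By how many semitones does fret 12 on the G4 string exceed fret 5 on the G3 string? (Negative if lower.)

G4 at fret 12 → G5 (MIDI 79); G3 at fret 5 → C4 (MIDI 60).
79 − 60 = 19, so the two pitches are 19 semitones apart.

19 semitones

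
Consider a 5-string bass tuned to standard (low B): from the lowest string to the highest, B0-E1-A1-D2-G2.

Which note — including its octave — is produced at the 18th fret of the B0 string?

F2

The open B0 string plus 18 semitones: B–C–C#–D–…–D#–E–F.
The walk passes from B into C 2 times, so the octave number goes from 0 to 2.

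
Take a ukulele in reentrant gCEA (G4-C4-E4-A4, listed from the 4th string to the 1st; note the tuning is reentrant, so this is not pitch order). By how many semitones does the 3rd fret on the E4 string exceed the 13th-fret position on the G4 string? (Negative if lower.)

-13 semitones

E4 at fret 3 → G4 (MIDI 67); G4 at fret 13 → G#5 (MIDI 80).
67 − 80 = -13, so the two pitches are 13 semitones apart.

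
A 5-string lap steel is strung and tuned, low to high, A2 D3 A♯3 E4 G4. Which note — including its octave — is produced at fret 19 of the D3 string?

A4

D3 is MIDI 50. Adding 19 gives 69, which is A4.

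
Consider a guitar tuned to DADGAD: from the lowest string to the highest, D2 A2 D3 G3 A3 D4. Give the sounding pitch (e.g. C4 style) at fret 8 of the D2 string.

The open D2 string plus 8 semitones: D–D#–E–F–F#–G–G#–A–A#.
No B→C boundary is crossed, so the octave stays at 2.

A#2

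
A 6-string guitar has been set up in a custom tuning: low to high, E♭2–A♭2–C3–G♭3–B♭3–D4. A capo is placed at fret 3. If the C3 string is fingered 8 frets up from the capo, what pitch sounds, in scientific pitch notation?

The capo raises the open C3 by 3 semitones to E♭3; fretting 8 more gives C3 + 3 + 8 = C3 + 11 semitones = B3.

B3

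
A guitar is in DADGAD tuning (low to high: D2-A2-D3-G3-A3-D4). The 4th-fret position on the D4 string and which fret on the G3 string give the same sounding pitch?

D4 at fret 4 is D4 + 4 semitones = F♯4.
The open G3 string is 7 semitones below the open D4, so the same pitch on the G3 string lies at fret 4 + 7 = 11.

11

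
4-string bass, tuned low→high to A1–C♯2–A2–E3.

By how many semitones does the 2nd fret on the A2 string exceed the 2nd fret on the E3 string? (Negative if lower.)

A2 at fret 2 → B2 (MIDI 47); E3 at fret 2 → F♯3 (MIDI 54).
47 − 54 = -7, so the two pitches are 7 semitones apart.

-7 semitones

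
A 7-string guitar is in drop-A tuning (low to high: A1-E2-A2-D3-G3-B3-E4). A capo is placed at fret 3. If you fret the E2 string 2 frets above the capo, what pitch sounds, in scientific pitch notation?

The capo raises the open E2 by 3 semitones to G2; fretting 2 more gives E2 + 3 + 2 = E2 + 5 semitones = A2.

A2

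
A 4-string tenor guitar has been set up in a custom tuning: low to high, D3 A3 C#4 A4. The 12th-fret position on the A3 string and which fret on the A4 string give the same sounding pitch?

Fret 12 on A3 is MIDI 57 + 12 = 69 (A4). On the A4 string (open MIDI 69), that pitch is 69 − 69 = fret 0.

0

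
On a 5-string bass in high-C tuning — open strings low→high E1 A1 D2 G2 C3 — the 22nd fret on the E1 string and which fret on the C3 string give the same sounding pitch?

2

E1 at fret 22 is E1 + 22 semitones = D3.
The open C3 string is 20 semitones above the open E1, so the same pitch on the C3 string lies at fret 22 − 20 = 2.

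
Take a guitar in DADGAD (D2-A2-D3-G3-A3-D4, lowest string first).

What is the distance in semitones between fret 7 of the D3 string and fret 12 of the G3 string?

D3 at fret 7 → A3 (MIDI 57); G3 at fret 12 → G4 (MIDI 67).
57 − 67 = -10, so the two pitches are 10 semitones apart, with G4 the higher.

10 semitones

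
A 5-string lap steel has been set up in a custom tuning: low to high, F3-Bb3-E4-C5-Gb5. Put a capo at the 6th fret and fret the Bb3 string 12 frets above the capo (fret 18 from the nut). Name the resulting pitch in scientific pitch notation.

E5

The capo raises the open Bb3 by 6 semitones to E4; fretting 12 more gives Bb3 + 6 + 12 = Bb3 + 18 semitones = E5.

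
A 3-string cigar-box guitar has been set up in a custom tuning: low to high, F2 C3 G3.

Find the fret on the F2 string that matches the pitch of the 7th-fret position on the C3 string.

14

Fret 7 on C3 is MIDI 48 + 7 = 55 (G3). On the F2 string (open MIDI 41), that pitch is 55 − 41 = fret 14.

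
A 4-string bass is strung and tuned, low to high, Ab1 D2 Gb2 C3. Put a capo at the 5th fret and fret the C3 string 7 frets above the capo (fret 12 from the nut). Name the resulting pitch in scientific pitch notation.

The capo raises the open C3 by 5 semitones to F3; fretting 7 more gives C3 + 5 + 7 = C3 + 12 semitones = C4.

C4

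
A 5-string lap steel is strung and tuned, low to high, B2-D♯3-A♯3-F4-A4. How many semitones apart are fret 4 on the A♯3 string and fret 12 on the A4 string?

19 semitones

A♯3 at fret 4 → D4 (MIDI 62); A4 at fret 12 → A5 (MIDI 81).
62 − 81 = -19, so the two pitches are 19 semitones apart, with A5 the higher.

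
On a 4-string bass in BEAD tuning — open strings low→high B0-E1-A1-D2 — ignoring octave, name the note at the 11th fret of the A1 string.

A1 is MIDI 33. Adding 11 gives 44; 44 mod 12 = 8, i.e. G♯.

G♯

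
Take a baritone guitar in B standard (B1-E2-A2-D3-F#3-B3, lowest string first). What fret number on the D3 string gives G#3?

6

G#3 is 6 semitones above the open D3 (D–D#–E–F–F#–G–G#), so it sits at fret 6.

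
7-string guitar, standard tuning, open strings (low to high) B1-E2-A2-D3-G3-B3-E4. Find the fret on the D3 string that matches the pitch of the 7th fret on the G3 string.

G3 at fret 7 is G3 + 7 semitones = D4.
The open D3 string is 5 semitones below the open G3, so the same pitch on the D3 string lies at fret 7 + 5 = 12.

12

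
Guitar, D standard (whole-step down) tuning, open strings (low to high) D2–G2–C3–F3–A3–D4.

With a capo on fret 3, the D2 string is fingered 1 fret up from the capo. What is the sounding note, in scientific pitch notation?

F♯2

The capo raises the open D2 by 3 semitones to F2; fretting 1 more gives D2 + 3 + 1 = D2 + 4 semitones = F♯2.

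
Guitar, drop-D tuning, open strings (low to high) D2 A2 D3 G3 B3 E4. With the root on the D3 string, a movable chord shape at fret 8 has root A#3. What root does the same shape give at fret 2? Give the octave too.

E3

Moving from fret 8 to fret 2 shifts the root by -6 semitones.
A#3 down 6 semitones is E3.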